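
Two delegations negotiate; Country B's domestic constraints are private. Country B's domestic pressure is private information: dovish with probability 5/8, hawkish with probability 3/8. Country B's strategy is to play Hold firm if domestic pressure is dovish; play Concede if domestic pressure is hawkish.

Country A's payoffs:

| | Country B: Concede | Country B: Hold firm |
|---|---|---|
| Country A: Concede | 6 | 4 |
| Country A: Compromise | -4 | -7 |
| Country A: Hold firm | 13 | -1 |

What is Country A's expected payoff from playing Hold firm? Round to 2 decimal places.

4.25

Take the expectation over Country B's domestic pressure, weighting each type's action by its prior probability.
E[Hold firm] = 5/8·(-1) + 3/8·13 = (-5/8) + 39/8 = 17/4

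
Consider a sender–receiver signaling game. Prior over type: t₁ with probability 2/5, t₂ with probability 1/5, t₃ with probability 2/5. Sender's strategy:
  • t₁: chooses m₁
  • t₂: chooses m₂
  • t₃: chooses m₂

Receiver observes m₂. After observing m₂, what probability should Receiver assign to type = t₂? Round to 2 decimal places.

0.33

P(m₂) = (2/5)·0 + (1/5)·1 + (2/5)·1 = 3/5
P(t₂ | m₂) = ((1/5)·1) / (3/5) = (1/5) / (3/5) = 1/3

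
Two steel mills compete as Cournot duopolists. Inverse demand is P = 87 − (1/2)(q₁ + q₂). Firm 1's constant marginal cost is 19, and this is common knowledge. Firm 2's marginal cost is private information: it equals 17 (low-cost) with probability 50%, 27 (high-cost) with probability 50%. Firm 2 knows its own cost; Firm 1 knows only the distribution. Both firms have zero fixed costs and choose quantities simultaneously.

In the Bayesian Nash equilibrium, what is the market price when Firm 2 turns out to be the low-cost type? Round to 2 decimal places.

Type-c best response for Firm 2: q₂(c) = (87 − c) − q₁/2.
Firm 1 maximizes expected profit; its first-order condition is 87 − q₁ − (1/2)E[q₂] − 19 = 0.
Substituting E[q₂] and solving: E[c₂] = 22, so q₁ = (87 − 2·19 + 22)/(3/2) = 47.3333.
q₂(low-cost) = 46.3333, so P = 87 − (1/2)·(47.3333 + 46.3333) = 40.1667.

40.17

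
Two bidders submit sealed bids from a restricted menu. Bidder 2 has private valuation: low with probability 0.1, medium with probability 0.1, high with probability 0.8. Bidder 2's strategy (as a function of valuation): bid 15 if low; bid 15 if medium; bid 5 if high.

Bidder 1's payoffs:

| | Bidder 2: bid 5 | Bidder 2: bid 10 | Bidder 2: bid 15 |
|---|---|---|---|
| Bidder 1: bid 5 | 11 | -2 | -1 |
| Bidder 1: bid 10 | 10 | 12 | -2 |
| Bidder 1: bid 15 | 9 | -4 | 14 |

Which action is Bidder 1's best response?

E[bid 5] = 0.1·(-1) + 0.1·(-1) + 0.8·(11) = 8.6
E[bid 10] = 0.1·(-2) + 0.1·(-2) + 0.8·(10) = 7.6
E[bid 15] = 0.1·(14) + 0.1·(14) + 0.8·(9) = 10
Best response: bid 15 (10 is the largest).

bid 15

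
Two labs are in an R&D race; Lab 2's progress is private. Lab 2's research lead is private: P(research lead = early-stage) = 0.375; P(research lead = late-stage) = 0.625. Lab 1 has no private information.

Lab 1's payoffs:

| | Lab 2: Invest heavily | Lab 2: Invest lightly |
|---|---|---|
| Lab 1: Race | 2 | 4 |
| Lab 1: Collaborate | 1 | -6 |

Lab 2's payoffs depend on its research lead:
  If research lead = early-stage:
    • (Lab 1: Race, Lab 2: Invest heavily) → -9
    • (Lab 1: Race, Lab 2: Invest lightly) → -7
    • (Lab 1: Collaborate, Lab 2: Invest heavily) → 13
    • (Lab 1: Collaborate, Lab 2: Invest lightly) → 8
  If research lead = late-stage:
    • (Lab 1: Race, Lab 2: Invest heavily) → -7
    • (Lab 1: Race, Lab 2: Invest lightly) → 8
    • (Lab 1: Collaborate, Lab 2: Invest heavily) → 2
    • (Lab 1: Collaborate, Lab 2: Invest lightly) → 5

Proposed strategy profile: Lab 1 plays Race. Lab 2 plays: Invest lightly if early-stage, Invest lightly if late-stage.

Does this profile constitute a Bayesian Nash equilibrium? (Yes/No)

Lab 1 plays Race: E[Race] = 0.375·(4) + 0.625·(4) = 4; E[Collaborate] = -6. Best-responding. ✓
Lab 2 (research lead early-stage), facing Race: Invest heavily gives -9, Invest lightly gives -7. Proposed Invest lightly is best. ✓
Lab 2 (research lead late-stage), facing Race: Invest heavily gives -7, Invest lightly gives 8. Proposed Invest lightly is best. ✓

Yes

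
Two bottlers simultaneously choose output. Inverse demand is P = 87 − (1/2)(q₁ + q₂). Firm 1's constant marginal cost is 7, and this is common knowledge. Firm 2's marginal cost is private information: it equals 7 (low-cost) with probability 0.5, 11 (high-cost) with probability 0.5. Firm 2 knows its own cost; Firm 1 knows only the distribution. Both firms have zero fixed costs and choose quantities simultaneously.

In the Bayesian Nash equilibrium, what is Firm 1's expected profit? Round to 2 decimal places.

Type-c best response for Firm 2: q₂(c) = (87 − c) − q₁/2.
Firm 1 maximizes expected profit; its first-order condition is 87 − q₁ − (1/2)E[q₂] − 7 = 0.
Substituting E[q₂] and solving: E[c₂] = 9, so q₁ = (87 − 2·7 + 9)/(3/2) = 54.6667.
E[P] = 87 − (1/2)·(q₁ + E[q₂]) = 34.3333; Firm 1's expected profit = (E[P] − 7)·q₁ = (34.3333 − 7)·54.6667 = 1494.22.

1494.22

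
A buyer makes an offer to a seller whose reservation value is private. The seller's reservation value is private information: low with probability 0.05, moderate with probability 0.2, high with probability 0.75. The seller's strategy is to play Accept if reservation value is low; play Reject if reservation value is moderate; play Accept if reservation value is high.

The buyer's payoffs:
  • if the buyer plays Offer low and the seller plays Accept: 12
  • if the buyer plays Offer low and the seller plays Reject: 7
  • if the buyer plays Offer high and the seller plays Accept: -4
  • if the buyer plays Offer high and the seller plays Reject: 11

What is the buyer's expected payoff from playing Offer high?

-1

E[Offer high] = 0.05·(-4) + 0.2·11 + 0.75·(-4) = (-0.2) + 2.2 + (-3) = -1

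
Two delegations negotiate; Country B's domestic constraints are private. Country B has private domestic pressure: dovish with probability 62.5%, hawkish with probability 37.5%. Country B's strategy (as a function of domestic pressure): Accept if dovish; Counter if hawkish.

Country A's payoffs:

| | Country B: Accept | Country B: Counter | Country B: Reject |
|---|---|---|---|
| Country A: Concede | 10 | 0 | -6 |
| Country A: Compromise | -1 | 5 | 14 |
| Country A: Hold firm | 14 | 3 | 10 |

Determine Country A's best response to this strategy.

E[Concede] = 0.625·(10) + 0.375·(0) = 6.25
E[Compromise] = 0.625·(-1) + 0.375·(5) = 1.25
E[Hold firm] = 0.625·(14) + 0.375·(3) = 9.875
Best response: Hold firm (9.875 is the largest).

Hold firm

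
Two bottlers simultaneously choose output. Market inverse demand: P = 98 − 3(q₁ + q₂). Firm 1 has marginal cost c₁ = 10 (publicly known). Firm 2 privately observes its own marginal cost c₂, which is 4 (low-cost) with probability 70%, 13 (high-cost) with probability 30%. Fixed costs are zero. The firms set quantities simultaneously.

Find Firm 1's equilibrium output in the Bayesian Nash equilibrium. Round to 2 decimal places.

9.41

Firm 2 with cost c maximizes (98 − 3(q₁+q₂) − c)·q₂, giving q₂(c) = (98 − c − 3q₁)/6.
E[c₂] = 0.7·4 + 0.3·13 = 6.7
Firm 1's FOC against E[q₂] yields q₁ = (98 − 2·10 + E[c₂])/9 = (98 − 20 + 6.7)/9 = 9.41111.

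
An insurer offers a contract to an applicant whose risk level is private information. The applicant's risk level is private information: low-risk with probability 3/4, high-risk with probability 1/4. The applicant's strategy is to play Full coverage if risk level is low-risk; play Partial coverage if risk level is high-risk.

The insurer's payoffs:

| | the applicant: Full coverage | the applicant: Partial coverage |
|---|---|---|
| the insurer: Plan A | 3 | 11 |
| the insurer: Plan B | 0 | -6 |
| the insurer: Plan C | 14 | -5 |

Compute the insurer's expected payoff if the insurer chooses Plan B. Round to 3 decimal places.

E[Plan B] = 3/4·0 + 1/4·(-6) = 0 + (-3/2) = -3/2

-1.500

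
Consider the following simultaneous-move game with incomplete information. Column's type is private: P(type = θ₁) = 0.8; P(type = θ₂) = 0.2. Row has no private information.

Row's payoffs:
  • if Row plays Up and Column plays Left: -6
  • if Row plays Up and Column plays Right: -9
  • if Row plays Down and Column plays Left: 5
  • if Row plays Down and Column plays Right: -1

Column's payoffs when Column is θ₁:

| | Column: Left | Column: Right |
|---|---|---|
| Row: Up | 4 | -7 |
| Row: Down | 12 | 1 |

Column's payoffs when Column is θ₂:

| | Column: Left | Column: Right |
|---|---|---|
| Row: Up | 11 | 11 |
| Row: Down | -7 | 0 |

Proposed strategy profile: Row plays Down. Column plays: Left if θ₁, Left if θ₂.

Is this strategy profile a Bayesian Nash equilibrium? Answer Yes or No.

A profile is a BNE iff every type of every player is best-responding given beliefs about the other side.
Row plays Down: E[Down] = 0.8·(5) + 0.2·(5) = 5; E[Up] = -6. Best-responding. ✓
Column (type θ₁), facing Down: Left gives 12, Right gives 1. Proposed Left is best. ✓
Column (type θ₂), facing Down: Left gives -7, Right gives 0. Proposed Left is not best — profitable deviation exists. ✗

No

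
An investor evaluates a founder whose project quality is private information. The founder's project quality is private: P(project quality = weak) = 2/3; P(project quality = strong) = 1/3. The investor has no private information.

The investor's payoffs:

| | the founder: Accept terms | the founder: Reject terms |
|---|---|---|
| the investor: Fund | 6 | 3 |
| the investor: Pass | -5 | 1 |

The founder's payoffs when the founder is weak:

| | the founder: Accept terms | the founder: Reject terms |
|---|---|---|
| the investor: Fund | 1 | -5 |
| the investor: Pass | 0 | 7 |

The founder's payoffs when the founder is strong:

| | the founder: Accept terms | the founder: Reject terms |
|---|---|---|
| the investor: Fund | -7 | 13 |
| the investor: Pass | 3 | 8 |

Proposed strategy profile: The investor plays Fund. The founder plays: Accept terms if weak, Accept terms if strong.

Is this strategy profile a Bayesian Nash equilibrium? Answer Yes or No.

No

A profile is a BNE iff every type of every player is best-responding given beliefs about the other side.
The investor plays Fund: E[Fund] = 2/3·(6) + 1/3·(6) = 6; E[Pass] = -5. Best-responding. ✓
The founder (project quality weak), facing Fund: Accept terms gives 1, Reject terms gives -5. Proposed Accept terms is best. ✓
The founder (project quality strong), facing Fund: Accept terms gives -7, Reject terms gives 13. Proposed Accept terms is not best — profitable deviation exists. ✗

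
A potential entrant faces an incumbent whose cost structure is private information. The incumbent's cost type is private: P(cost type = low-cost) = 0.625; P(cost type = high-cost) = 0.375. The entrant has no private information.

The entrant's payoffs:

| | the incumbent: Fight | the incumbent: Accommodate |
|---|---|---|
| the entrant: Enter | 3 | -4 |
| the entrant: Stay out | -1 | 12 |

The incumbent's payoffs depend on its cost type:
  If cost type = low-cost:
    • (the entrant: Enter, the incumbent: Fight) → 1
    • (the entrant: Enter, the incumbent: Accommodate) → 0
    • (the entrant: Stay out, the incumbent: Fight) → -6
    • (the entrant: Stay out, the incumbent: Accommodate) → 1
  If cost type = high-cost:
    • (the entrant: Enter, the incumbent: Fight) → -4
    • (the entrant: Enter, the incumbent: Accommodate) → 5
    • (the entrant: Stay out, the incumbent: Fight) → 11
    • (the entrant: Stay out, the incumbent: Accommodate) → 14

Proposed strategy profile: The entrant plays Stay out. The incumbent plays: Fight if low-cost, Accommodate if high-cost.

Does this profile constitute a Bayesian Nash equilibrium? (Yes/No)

No

The entrant plays Stay out: E[Stay out] = 0.625·(-1) + 0.375·(12) = 3.875; E[Enter] = 0.375. Best-responding. ✓
The incumbent (cost type low-cost), facing Stay out: Fight gives -6, Accommodate gives 1. Proposed Fight is not best — profitable deviation exists. ✗
The incumbent (cost type high-cost), facing Stay out: Fight gives 11, Accommodate gives 14. Proposed Accommodate is best. ✓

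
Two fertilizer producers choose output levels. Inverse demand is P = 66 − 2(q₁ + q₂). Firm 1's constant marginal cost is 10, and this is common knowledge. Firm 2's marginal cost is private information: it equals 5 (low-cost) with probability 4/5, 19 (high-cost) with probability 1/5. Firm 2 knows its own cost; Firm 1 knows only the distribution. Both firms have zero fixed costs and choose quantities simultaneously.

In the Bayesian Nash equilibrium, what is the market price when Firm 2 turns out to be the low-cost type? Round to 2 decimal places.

26.53

Firm 2 with cost c maximizes (66 − 2(q₁+q₂) − c)·q₂, giving q₂(c) = (66 − c − 2q₁)/4.
E[c₂] = 4/5·5 + 1/5·19 = 7.8
Firm 1's FOC against E[q₂] yields q₁ = (66 − 2·10 + E[c₂])/6 = (66 − 20 + 7.8)/6 = 8.96667.
q₂(low-cost) = 10.7667, so P = 66 − 2·(8.96667 + 10.7667) = 26.5333.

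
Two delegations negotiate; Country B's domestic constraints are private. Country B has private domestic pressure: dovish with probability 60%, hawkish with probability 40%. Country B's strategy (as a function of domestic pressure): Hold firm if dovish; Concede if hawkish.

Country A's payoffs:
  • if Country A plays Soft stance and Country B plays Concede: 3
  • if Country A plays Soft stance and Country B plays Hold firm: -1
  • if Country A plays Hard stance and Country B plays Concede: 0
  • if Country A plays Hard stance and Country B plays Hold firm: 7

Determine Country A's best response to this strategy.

Hard stance

Compute Country A's expected payoff for each action, taking the expectation over Country B's type.
E[Soft stance] = 0.6·(-1) + 0.4·(3) = 0.6
E[Hard stance] = 0.6·(7) + 0.4·(0) = 4.2
Best response: Hard stance (4.2 is the largest).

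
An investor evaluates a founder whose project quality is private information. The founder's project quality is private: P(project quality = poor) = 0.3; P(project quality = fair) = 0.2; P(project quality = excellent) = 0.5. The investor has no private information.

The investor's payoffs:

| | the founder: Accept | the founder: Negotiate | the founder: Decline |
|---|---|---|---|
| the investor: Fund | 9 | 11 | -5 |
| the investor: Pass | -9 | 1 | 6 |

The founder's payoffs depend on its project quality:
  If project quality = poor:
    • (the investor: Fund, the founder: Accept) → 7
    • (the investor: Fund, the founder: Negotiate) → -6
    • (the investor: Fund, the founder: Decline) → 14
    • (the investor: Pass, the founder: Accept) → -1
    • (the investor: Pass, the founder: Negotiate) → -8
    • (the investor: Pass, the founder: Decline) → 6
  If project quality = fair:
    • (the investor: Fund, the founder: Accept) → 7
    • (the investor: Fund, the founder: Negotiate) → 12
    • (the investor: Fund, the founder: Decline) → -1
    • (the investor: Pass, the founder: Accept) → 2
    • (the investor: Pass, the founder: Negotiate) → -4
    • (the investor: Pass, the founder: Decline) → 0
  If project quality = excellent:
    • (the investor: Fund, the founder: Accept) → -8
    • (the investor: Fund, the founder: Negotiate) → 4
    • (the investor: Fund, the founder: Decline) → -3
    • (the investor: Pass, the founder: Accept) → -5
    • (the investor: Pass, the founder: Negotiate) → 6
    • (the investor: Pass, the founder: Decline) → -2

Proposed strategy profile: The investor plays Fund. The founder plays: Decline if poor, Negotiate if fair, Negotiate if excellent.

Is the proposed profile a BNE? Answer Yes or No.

The investor plays Fund: E[Fund] = 0.3·(-5) + 0.2·(11) + 0.5·(11) = 6.2; E[Pass] = 2.5. Best-responding. ✓
The founder (project quality poor), facing Fund: Accept gives 7, Negotiate gives -6, Decline gives 14. Proposed Decline is best. ✓
The founder (project quality fair), facing Fund: Accept gives 7, Negotiate gives 12, Decline gives -1. Proposed Negotiate is best. ✓
The founder (project quality excellent), facing Fund: Accept gives -8, Negotiate gives 4, Decline gives -3. Proposed Negotiate is best. ✓

Yes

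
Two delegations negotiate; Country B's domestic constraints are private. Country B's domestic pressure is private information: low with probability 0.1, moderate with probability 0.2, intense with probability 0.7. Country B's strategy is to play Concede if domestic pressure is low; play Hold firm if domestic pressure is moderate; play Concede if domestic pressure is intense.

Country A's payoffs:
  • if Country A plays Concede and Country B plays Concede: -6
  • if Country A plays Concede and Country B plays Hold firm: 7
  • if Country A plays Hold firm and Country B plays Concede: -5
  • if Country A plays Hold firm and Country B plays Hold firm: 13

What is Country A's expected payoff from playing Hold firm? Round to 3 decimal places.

-1.400

E[Hold firm] = 0.1·(-5) + 0.2·13 + 0.7·(-5) = (-0.5) + 2.6 + (-3.5) = -1.4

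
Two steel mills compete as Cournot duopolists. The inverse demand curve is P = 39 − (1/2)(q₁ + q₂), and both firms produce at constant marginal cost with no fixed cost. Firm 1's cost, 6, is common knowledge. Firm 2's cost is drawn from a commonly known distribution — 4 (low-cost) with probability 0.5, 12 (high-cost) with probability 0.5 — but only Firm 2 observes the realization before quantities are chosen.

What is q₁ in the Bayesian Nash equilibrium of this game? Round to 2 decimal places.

23.33

Type-c best response for Firm 2: q₂(c) = (39 − c) − q₁/2.
Firm 1 maximizes expected profit; its first-order condition is 39 − q₁ − (1/2)E[q₂] − 6 = 0.
Substituting E[q₂] and solving: E[c₂] = 8, so q₁ = (39 − 2·6 + 8)/(3/2) = 23.3333.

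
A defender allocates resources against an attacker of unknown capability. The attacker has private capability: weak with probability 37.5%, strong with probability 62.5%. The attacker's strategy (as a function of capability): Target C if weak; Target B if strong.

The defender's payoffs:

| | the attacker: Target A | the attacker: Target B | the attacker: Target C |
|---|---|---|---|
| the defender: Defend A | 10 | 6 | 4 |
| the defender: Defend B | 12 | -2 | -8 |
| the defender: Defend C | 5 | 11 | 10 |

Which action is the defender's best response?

Defend C

E[Defend A] = 0.375·(4) + 0.625·(6) = 5.25
E[Defend B] = 0.375·(-8) + 0.625·(-2) = -4.25
E[Defend C] = 0.375·(10) + 0.625·(11) = 10.625
Best response: Defend C (10.625 is the largest).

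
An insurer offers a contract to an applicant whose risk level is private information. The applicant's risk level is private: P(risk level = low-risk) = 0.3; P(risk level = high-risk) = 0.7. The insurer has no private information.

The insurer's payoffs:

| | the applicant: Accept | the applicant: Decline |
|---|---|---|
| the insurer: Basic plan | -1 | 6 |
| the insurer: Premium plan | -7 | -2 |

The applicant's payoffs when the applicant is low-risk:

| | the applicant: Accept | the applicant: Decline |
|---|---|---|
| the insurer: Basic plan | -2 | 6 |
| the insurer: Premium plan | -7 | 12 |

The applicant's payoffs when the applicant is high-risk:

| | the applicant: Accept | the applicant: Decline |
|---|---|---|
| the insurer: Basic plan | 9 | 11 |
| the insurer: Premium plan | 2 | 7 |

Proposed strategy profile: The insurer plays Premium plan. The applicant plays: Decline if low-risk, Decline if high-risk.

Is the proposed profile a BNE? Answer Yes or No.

The insurer plays Premium plan: E[Premium plan] = 0.3·(-2) + 0.7·(-2) = -2; E[Basic plan] = 6. Not best-responding. ✗
The applicant (risk level low-risk), facing Premium plan: Accept gives -7, Decline gives 12. Proposed Decline is best. ✓
The applicant (risk level high-risk), facing Premium plan: Accept gives 2, Decline gives 7. Proposed Decline is best. ✓

No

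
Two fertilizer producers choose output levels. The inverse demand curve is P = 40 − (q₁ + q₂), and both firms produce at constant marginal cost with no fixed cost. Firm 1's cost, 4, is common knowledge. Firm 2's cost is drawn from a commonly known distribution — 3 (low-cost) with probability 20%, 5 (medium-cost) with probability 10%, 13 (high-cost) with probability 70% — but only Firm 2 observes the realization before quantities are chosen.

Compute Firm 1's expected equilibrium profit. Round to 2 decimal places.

Type-c best response for Firm 2: q₂(c) = (40 − c)/2 − q₁/2.
Firm 1 maximizes expected profit; its first-order condition is 40 − 2q₁ − E[q₂] − 4 = 0.
Substituting E[q₂] and solving: E[c₂] = 10.2, so q₁ = (40 − 2·4 + 10.2)/3 = 14.0667.
E[P] = 40 − (q₁ + E[q₂]) = 18.0667; Firm 1's expected profit = (E[P] − 4)·q₁ = (18.0667 − 4)·14.0667 = 197.871.

197.87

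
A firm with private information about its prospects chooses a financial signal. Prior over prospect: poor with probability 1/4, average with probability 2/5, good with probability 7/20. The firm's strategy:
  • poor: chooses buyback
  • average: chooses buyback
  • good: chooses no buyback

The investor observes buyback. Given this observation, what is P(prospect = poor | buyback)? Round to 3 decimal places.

0.385

P(buyback) = (1/4)·1 + (2/5)·1 + (7/20)·0 = 13/20
P(poor | buyback) = ((1/4)·1) / (13/20) = (1/4) / (13/20) = 5/13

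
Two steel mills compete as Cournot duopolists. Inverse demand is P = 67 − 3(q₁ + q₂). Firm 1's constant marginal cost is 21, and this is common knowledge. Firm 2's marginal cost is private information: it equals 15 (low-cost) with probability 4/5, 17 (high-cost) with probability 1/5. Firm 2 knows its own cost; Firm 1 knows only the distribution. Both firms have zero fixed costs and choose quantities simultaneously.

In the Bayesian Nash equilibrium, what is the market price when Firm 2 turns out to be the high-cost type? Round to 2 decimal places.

Each type of Firm 2 best-responds to q₁; Firm 1 best-responds to the expected q₂ over Firm 2's types.
Firm 2 with cost c maximizes (67 − 3(q₁+q₂) − c)·q₂, giving q₂(c) = (67 − c − 3q₁)/6.
E[c₂] = 4/5·15 + 1/5·17 = 15.4
Firm 1's FOC against E[q₂] yields q₁ = (67 − 2·21 + E[c₂])/9 = (67 − 42 + 15.4)/9 = 4.48889.
q₂(high-cost) = 6.08889, so P = 67 − 3·(4.48889 + 6.08889) = 35.2667.

35.27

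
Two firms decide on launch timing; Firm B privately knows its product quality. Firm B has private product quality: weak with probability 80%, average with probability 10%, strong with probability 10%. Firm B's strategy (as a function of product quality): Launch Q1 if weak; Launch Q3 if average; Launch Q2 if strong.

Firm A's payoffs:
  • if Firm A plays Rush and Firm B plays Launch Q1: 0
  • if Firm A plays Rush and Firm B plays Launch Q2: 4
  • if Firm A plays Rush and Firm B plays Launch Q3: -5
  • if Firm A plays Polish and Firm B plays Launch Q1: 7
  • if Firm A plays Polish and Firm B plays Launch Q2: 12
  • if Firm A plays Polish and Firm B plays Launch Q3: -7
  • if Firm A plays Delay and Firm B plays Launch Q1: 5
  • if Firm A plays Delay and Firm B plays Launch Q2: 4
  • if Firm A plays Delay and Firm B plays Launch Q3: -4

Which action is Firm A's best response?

E[Rush] = 0.8·(0) + 0.1·(-5) + 0.1·(4) = -0.1
E[Polish] = 0.8·(7) + 0.1·(-7) + 0.1·(12) = 6.1
E[Delay] = 0.8·(5) + 0.1·(-4) + 0.1·(4) = 4
Best response: Polish (6.1 is the largest).

Polish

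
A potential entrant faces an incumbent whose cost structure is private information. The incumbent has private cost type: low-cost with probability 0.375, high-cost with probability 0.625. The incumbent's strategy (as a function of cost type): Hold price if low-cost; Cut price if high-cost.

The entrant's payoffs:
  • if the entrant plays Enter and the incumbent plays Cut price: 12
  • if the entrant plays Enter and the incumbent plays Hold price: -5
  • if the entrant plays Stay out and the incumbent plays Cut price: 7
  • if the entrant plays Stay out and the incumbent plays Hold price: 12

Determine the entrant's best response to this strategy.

Stay out

E[Enter] = 0.375·(-5) + 0.625·(12) = 5.625
E[Stay out] = 0.375·(12) + 0.625·(7) = 8.875
Best response: Stay out (8.875 is the largest).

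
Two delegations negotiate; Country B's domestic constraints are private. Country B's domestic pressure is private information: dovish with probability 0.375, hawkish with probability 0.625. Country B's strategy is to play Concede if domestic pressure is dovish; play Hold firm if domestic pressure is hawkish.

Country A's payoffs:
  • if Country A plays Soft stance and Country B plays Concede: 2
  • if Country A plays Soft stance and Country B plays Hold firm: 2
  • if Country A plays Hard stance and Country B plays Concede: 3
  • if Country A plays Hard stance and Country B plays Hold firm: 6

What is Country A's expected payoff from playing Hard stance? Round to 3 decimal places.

E[Hard stance] = 0.375·3 + 0.625·6 = 1.125 + 3.75 = 4.875

4.875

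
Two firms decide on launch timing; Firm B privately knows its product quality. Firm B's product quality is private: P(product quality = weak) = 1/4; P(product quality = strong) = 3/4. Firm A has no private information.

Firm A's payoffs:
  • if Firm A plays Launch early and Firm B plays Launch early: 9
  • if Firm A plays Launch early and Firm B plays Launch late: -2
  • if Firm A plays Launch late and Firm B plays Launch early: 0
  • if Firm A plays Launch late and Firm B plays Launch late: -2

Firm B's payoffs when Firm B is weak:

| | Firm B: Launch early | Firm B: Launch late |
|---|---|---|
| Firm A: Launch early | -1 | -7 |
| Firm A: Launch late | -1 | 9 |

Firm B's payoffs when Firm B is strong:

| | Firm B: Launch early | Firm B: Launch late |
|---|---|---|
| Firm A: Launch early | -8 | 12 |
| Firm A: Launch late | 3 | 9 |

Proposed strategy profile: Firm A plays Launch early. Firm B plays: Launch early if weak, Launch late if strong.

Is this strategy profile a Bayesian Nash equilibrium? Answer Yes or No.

Yes

Firm A plays Launch early: E[Launch early] = 1/4·(9) + 3/4·(-2) = 3/4; E[Launch late] = -3/2. Best-responding. ✓
Firm B (product quality weak), facing Launch early: Launch early gives -1, Launch late gives -7. Proposed Launch early is best. ✓
Firm B (product quality strong), facing Launch early: Launch early gives -8, Launch late gives 12. Proposed Launch late is best. ✓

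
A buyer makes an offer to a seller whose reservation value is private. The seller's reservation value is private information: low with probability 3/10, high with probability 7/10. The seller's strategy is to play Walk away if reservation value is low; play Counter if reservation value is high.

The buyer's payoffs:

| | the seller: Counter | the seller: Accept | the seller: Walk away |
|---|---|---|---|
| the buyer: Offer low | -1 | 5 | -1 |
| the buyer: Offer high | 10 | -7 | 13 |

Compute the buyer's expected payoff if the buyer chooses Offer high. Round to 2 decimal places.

10.90

E[Offer high] = 3/10·13 + 7/10·10 = 39/10 + 7 = 109/10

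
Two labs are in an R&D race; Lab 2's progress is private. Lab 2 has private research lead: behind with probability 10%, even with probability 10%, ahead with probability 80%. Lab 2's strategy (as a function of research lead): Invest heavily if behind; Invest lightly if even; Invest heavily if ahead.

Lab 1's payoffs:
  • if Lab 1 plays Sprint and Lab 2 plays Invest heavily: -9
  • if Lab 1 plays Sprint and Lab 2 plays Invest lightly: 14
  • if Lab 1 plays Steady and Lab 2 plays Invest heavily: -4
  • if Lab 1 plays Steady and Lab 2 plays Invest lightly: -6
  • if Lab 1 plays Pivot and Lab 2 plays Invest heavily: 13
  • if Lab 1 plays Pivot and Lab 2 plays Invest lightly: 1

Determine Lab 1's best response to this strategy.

Pivot

E[Sprint] = 0.1·(-9) + 0.1·(14) + 0.8·(-9) = -6.7
E[Steady] = 0.1·(-4) + 0.1·(-6) + 0.8·(-4) = -4.2
E[Pivot] = 0.1·(13) + 0.1·(1) + 0.8·(13) = 11.8
Best response: Pivot (11.8 is the largest).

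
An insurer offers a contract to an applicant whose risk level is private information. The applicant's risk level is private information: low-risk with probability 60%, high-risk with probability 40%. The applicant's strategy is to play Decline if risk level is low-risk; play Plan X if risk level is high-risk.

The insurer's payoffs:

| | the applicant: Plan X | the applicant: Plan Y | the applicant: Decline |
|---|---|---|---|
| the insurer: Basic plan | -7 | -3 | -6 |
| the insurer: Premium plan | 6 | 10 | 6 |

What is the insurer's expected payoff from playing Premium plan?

6

E[Premium plan] = 0.6·6 + 0.4·6 = 3.6 + 2.4 = 6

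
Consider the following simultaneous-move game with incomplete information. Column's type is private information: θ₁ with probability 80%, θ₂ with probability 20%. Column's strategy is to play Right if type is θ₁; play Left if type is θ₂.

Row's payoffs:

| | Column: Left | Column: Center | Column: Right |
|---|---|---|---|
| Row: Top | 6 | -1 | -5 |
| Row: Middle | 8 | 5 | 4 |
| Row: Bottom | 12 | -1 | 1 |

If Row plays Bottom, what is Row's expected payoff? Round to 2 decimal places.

E[Bottom] = 0.8·1 + 0.2·12 = 0.8 + 2.4 = 3.2

3.20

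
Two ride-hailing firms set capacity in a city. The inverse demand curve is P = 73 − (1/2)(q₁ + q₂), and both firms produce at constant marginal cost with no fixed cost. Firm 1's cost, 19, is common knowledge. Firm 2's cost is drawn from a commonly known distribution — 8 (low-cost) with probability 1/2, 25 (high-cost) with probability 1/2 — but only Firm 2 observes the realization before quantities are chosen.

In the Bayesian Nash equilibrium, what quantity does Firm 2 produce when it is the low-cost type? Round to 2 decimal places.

47.83

Firm 2 with cost c maximizes (73 − (1/2)(q₁+q₂) − c)·q₂, giving q₂(c) = (73 − c − (1/2)q₁).
E[c₂] = 1/2·8 + 1/2·25 = 16.5
Firm 1's FOC against E[q₂] yields q₁ = (73 − 2·19 + E[c₂])/(3/2) = (73 − 38 + 16.5)/(3/2) = 34.3333.
q₂(low-cost) = (73 − 8 − (1/2)·34.3333) = 47.8333.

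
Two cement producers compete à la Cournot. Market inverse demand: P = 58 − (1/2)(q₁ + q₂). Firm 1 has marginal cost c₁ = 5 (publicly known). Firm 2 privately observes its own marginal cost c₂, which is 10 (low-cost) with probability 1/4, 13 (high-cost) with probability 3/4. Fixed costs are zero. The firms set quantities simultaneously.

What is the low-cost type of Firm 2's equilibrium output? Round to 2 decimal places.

27.92

Type-c best response for Firm 2: q₂(c) = (58 − c) − q₁/2.
Firm 1 maximizes expected profit; its first-order condition is 58 − q₁ − (1/2)E[q₂] − 5 = 0.
Substituting E[q₂] and solving: E[c₂] = 12.25, so q₁ = (58 − 2·5 + 12.25)/(3/2) = 40.1667.
q₂(low-cost) = (58 − 10 − (1/2)·40.1667) = 27.9167.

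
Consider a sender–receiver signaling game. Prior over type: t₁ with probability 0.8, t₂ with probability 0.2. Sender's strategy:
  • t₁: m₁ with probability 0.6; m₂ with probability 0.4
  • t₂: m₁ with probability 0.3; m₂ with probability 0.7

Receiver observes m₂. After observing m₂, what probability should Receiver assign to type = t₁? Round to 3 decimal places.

P(m₂) = 0.8·0.4 + 0.2·0.7 = 0.46
P(t₁ | m₂) = (0.8·0.4) / 0.46 = 0.32 / 0.46 = 0.695652

0.696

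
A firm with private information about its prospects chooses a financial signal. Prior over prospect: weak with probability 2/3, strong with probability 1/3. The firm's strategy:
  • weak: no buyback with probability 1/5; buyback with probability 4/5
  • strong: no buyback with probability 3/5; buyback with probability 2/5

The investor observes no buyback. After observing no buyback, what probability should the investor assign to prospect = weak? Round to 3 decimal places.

0.400

P(no buyback) = (2/3)·(1/5) + (1/3)·(3/5) = 1/3
P(weak | no buyback) = ((2/3)·(1/5)) / (1/3) = (2/15) / (1/3) = 2/5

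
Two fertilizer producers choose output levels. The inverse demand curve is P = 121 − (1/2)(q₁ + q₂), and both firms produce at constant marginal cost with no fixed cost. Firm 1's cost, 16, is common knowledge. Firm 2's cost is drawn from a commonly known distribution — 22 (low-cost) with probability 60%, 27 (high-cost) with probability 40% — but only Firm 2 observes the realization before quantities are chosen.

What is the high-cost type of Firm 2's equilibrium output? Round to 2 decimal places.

Type-c best response for Firm 2: q₂(c) = (121 − c) − q₁/2.
Firm 1 maximizes expected profit; its first-order condition is 121 − q₁ − (1/2)E[q₂] − 16 = 0.
Substituting E[q₂] and solving: E[c₂] = 24, so q₁ = (121 − 2·16 + 24)/(3/2) = 75.3333.
q₂(high-cost) = (121 − 27 − (1/2)·75.3333) = 56.3333.

56.33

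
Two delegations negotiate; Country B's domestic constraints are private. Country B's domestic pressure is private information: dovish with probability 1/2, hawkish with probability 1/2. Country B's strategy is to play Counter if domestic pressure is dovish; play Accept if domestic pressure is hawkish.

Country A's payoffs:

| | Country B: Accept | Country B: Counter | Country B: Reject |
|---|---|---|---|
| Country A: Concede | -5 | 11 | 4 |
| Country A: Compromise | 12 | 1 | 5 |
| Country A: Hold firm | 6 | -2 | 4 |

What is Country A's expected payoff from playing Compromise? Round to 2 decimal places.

E[Compromise] = 1/2·1 + 1/2·12 = 1/2 + 6 = 13/2

6.50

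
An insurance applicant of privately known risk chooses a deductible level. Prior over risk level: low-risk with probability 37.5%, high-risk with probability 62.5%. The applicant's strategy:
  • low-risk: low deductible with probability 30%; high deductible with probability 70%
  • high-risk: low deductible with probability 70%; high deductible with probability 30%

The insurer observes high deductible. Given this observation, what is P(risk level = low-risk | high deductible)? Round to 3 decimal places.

P(high deductible) = 0.375·0.7 + 0.625·0.3 = 0.45
P(low-risk | high deductible) = (0.375·0.7) / 0.45 = 0.2625 / 0.45 = 0.583333

0.583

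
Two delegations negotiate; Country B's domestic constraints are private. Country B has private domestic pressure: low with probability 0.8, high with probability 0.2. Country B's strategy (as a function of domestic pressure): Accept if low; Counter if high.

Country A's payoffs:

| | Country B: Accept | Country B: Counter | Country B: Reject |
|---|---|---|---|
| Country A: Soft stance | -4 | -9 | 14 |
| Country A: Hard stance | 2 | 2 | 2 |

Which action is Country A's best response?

Hard stance

E[Soft stance] = 0.8·(-4) + 0.2·(-9) = -5
E[Hard stance] = 0.8·(2) + 0.2·(2) = 2
Best response: Hard stance (2 is the largest).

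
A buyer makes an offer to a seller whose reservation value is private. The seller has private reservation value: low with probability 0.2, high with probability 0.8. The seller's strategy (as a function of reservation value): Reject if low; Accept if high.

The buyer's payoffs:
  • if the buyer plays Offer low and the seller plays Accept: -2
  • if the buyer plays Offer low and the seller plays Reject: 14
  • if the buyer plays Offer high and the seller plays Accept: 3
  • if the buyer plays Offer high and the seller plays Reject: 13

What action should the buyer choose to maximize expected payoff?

Offer high

E[Offer low] = 0.2·(14) + 0.8·(-2) = 1.2
E[Offer high] = 0.2·(13) + 0.8·(3) = 5
Best response: Offer high (5 is the largest).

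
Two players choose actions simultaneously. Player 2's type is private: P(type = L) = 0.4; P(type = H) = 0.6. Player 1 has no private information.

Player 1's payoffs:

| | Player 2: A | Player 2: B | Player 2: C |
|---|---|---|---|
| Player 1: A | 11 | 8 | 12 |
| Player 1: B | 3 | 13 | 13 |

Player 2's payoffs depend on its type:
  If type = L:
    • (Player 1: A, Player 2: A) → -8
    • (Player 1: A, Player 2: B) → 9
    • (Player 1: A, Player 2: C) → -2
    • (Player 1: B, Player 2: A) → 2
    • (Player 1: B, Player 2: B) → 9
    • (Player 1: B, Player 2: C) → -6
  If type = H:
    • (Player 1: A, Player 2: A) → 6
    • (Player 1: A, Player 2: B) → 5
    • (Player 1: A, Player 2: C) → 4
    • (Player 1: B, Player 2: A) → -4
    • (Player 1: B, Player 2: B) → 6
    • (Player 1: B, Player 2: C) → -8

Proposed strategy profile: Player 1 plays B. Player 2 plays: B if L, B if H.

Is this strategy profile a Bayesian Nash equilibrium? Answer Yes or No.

Player 1 plays B: E[B] = 0.4·(13) + 0.6·(13) = 13; E[A] = 8. Best-responding. ✓
Player 2 (type L), facing B: A gives 2, B gives 9, C gives -6. Proposed B is best. ✓
Player 2 (type H), facing B: A gives -4, B gives 6, C gives -8. Proposed B is best. ✓

Yes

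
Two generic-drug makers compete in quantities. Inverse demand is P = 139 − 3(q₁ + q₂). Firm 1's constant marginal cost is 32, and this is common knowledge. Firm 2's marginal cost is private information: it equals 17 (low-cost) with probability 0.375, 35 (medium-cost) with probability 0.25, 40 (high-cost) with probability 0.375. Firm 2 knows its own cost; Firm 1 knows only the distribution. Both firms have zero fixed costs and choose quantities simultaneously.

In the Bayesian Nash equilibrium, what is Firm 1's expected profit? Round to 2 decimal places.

Type-c best response for Firm 2: q₂(c) = (139 − c)/6 − q₁/2.
Firm 1 maximizes expected profit; its first-order condition is 139 − 6q₁ − 3E[q₂] − 32 = 0.
Substituting E[q₂] and solving: E[c₂] = 30.125, so q₁ = (139 − 2·32 + 30.125)/9 = 11.6806.
E[P] = 139 − 3·(q₁ + E[q₂]) = 67.0417; Firm 1's expected profit = (E[P] − 32)·q₁ = (67.0417 − 32)·11.6806 = 409.306.

409.31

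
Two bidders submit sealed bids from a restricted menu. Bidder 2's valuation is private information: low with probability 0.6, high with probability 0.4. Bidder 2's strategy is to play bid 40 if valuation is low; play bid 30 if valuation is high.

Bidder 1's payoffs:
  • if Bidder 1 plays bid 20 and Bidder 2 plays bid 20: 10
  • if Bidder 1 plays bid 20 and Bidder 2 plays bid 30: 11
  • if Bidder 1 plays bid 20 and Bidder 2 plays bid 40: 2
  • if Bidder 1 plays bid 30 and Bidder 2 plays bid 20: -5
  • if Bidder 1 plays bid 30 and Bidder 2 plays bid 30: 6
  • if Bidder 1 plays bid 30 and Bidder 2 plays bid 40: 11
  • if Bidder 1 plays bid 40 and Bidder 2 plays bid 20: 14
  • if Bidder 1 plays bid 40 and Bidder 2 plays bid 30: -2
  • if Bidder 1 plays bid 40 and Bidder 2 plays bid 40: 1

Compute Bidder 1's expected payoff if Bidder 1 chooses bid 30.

Take the expectation over Bidder 2's valuation, weighting each type's action by its prior probability.
E[bid 30] = 0.6·11 + 0.4·6 = 6.6 + 2.4 = 9

9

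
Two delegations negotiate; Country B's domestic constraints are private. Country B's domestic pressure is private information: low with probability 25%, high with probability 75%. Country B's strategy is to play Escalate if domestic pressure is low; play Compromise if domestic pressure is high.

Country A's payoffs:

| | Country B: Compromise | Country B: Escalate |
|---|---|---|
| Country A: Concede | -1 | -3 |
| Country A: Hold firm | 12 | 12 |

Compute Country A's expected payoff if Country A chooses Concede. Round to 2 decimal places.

E[Concede] = 0.25·(-3) + 0.75·(-1) = (-0.75) + (-0.75) = -1.5

-1.50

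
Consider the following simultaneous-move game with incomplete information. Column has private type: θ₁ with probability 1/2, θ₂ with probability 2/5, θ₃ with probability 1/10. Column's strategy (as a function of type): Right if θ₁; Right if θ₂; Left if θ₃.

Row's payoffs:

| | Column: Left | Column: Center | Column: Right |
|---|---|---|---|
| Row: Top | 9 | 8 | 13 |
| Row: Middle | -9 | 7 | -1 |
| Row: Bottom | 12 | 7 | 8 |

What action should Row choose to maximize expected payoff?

E[Top] = 1/2·(13) + 2/5·(13) + 1/10·(9) = 63/5
E[Middle] = 1/2·(-1) + 2/5·(-1) + 1/10·(-9) = -9/5
E[Bottom] = 1/2·(8) + 2/5·(8) + 1/10·(12) = 42/5
Best response: Top (63/5 is the largest).

Top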